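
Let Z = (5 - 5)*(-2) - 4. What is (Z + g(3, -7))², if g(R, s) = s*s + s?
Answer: 1444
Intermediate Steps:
g(R, s) = s + s² (g(R, s) = s² + s = s + s²)
Z = -4 (Z = 0*(-2) - 4 = 0 - 4 = -4)
(Z + g(3, -7))² = (-4 - 7*(1 - 7))² = (-4 - 7*(-6))² = (-4 + 42)² = 38² = 1444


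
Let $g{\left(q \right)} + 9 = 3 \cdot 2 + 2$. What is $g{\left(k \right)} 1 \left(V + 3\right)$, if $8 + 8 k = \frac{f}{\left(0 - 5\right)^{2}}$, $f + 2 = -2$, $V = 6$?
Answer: $-9$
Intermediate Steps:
$f = -4$ ($f = -2 - 2 = -4$)
$k = - \frac{51}{50}$ ($k = -1 + \frac{\left(-4\right) \frac{1}{\left(0 - 5\right)^{2}}}{8} = -1 + \frac{\left(-4\right) \frac{1}{\left(-5\right)^{2}}}{8} = -1 + \frac{\left(-4\right) \frac{1}{25}}{8} = -1 + \frac{1}{8} \left(- \frac{4}{25}\right) = -1 - \frac{1}{50} = - \frac{51}{50} \approx -1.02$)
$g{\left(q \right)} = -1$ ($g{\left(q \right)} = -9 + \left(3 \cdot 2 + 2\right) = -9 + \left(6 + 2\right) = -9 + 8 = -1$)
$g{\left(k \right)} 1 \left(V + 3\right) = - 1 \left(6 + 3\right) = - 1 \cdot 9 = \left(-1\right) 9 = -9$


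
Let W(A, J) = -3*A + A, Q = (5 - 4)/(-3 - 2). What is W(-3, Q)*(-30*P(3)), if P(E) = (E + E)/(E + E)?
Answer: -180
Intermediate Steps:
Q = -1/5 (Q = 1/(-5) = 1*(-1/5) = -1/5 ≈ -0.20000)
P(E) = 1 (P(E) = (2*E)/((2*E)) = (2*E)*(1/(2*E)) = 1)
W(A, J) = -2*A
W(-3, Q)*(-30*P(3)) = (-2*(-3))*(-30*1) = 6*(-30) = -180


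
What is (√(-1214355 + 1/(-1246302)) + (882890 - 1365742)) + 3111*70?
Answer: -265082 + I*√209579953564288858/415434 ≈ -2.6508e+5 + 1102.0*I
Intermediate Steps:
(√(-1214355 + 1/(-1246302)) + (882890 - 1365742)) + 3111*70 = (√(-1214355 - 1/1246302) - 482852) + 217770 = (√(-1513453065211/1246302) - 482852) + 217770 = (I*√209579953564288858/415434 - 482852) + 217770 = (-482852 + I*√209579953564288858/415434) + 217770 = -265082 + I*√209579953564288858/415434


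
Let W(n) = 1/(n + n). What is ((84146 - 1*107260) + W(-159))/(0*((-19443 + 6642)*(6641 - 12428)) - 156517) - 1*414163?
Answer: -20613881635925/49772406 ≈ -4.1416e+5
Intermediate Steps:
W(n) = 1/(2*n)
((84146 - 1*107260) + W(-159))/(0*((-19443 + 6642)*(6641 - 12428)) - 156517) - 1*414163 = ((84146 - 1*107260) + (1/2)/(-159))/(0*((-19443 + 6642)*(6641 - 12428)) - 156517) - 1*414163 = ((84146 - 107260) + (1/2)*(-1/159))/(0*(-12801*(-5787)) - 156517) - 414163 = (-23114 - 1/318)/(0*74079387 - 156517) - 414163 = -7350253/(318*(0 - 156517)) - 414163 = -7350253/318/(-156517) - 414163 = -7350253/318*(-1/156517) - 414163 = 7350253/49772406 - 414163 = -20613881635925/49772406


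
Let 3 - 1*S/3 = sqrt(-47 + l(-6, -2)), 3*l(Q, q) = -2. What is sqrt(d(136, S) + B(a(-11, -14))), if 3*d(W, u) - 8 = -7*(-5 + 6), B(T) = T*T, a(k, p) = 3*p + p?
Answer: 97*sqrt(3)/3 ≈ 56.003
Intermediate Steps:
a(k, p) = 4*p
l(Q, q) = -2/3 (l(Q, q) = (1/3)*(-2) = -2/3)
S = 9 - I*sqrt(429) (S = 9 - 3*sqrt(-47 - 2/3) = 9 - I*sqrt(429) ≈ 9.0 - 20.712*I)
B(T) = T**2
d(W, u) = 1/3 (d(W, u) = 8/3 + (-7*(-5 + 6))/3 = 8/3 + (-7*1)/3 = 8/3 + (1/3)*(-7) = 8/3 - 7/3 = 1/3)
sqrt(d(136, S) + B(a(-11, -14))) = sqrt(1/3 + (4*(-14))**2) = sqrt(1/3 + (-56)**2) = sqrt(1/3 + 3136) = sqrt(9409/3) = 97*sqrt(3)/3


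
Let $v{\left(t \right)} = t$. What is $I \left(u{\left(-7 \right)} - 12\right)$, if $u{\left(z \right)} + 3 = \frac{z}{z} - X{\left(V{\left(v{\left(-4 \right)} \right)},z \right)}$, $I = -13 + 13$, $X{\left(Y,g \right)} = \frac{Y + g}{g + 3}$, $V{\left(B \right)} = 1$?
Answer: $0$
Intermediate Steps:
$X{\left(Y,g \right)} = \frac{Y + g}{3 + g}$
$I = 0$
$u{\left(z \right)} = -2 - \frac{1 + z}{3 + z}$ ($u{\left(z \right)} = -3 - \left(\frac{1 + z}{3 + z} - \frac{z}{z}\right) = -3 - \left(-1 + \frac{1 + z}{3 + z}\right) = -2 - \frac{1 + z}{3 + z}$)
$I \left(u{\left(-7 \right)} - 12\right) = 0 \left(\frac{-7 - -21}{3 - 7} - 12\right) = 0 \left(\frac{-7 + 21}{-4} - 12\right) = 0 \left(\left(- \frac{1}{4}\right) 14 - 12\right) = 0 \left(- \frac{7}{2} - 12\right) = 0 \left(- \frac{31}{2}\right) = 0$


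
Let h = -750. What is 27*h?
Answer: -20250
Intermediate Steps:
27*h = 27*(-750) = -20250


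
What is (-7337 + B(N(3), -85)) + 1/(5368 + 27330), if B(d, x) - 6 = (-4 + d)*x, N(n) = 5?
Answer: -242488367/32698 ≈ -7416.0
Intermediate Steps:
B(d, x) = 6 + x*(-4 + d) (B(d, x) = 6 + (-4 + d)*x = 6 + x*(-4 + d))
(-7337 + B(N(3), -85)) + 1/(5368 + 27330) = (-7337 + (6 - 4*(-85) + 5*(-85))) + 1/(5368 + 27330) = (-7337 + (6 + 340 - 425)) + 1/32698 = (-7337 - 79) + 1/32698 = -7416 + 1/32698 = -242488367/32698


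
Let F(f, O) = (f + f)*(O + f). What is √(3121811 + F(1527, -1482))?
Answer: √3259241 ≈ 1805.3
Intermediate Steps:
F(f, O) = 2*f*(O + f) (F(f, O) = (2*f)*(O + f) = 2*f*(O + f))
√(3121811 + F(1527, -1482)) = √(3121811 + 2*1527*(-1482 + 1527)) = √(3121811 + 2*1527*45) = √(3121811 + 137430) = √3259241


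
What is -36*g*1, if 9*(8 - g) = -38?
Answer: -440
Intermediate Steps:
g = 110/9 (g = 8 - 1/9*(-38) = 8 + 38/9 = 110/9 ≈ 12.222)
-36*g*1 = -36*110/9*1 = -440*1 = -440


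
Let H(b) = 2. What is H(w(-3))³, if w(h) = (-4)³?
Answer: 8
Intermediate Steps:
w(h) = -64
H(w(-3))³ = 2³ = 8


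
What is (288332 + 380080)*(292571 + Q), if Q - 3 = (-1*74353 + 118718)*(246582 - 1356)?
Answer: 7272151489306368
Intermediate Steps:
Q = 10879451493 (Q = 3 + (-1*74353 + 118718)*(246582 - 1356) = 3 + (-74353 + 118718)*245226 = 3 + 44365*245226 = 3 + 10879451490 = 10879451493)
(288332 + 380080)*(292571 + Q) = (288332 + 380080)*(292571 + 10879451493) = 668412*10879744064 = 7272151489306368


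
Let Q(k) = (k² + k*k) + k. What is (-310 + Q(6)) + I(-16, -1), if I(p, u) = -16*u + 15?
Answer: -201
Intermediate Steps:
I(p, u) = 15 - 16*u
Q(k) = k + 2*k² (Q(k) = (k² + k²) + k = 2*k² + k = k + 2*k²)
(-310 + Q(6)) + I(-16, -1) = (-310 + 6*(1 + 2*6)) + (15 - 16*(-1)) = (-310 + 6*(1 + 12)) + (15 + 16) = (-310 + 6*13) + 31 = (-310 + 78) + 31 = -232 + 31 = -201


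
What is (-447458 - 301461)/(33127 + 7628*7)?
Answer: -748919/86523 ≈ -8.6557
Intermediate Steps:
(-447458 - 301461)/(33127 + 7628*7) = -748919/(33127 + 53396) = -748919/86523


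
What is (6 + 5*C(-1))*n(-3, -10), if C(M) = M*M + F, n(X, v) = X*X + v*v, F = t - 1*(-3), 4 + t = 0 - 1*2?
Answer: -436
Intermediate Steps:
t = -6 (t = -4 + (0 - 1*2) = -4 + (0 - 2) = -4 - 2 = -6)
F = -3 (F = -6 - 1*(-3) = -6 + 3 = -3)
n(X, v) = X**2 + v**2
C(M) = -3 + M**2 (C(M) = M*M - 3 = M**2 - 3 = -3 + M**2)
(6 + 5*C(-1))*n(-3, -10) = (6 + 5*(-3 + (-1)**2))*((-3)**2 + (-10)**2) = (6 + 5*(-3 + 1))*(9 + 100) = (6 + 5*(-2))*109 = (6 - 10)*109 = -4*109 = -436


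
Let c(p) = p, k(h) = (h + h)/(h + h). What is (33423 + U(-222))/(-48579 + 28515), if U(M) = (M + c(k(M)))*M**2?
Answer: 3619447/6688 ≈ 541.19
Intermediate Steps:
k(h) = 1 (k(h) = (2*h)/((2*h)) = (2*h)*(1/(2*h)) = 1)
U(M) = M**2*(1 + M) (U(M) = (M + 1)*M**2 = (1 + M)*M**2 = M**2*(1 + M))
(33423 + U(-222))/(-48579 + 28515) = (33423 + (-222)**2*(1 - 222))/(-48579 + 28515) = (33423 + 49284*(-221))/(-20064) = (33423 - 10891764)*(-1/20064) = -10858341*(-1/20064) = 3619447/6688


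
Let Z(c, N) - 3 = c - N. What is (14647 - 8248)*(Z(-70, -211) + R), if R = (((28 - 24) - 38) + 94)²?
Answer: 23957856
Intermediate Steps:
R = 3600 (R = ((4 - 38) + 94)² = (-34 + 94)² = 60² = 3600)
Z(c, N) = 3 + c - N (Z(c, N) = 3 + (c - N) = 3 + c - N)
(14647 - 8248)*(Z(-70, -211) + R) = (14647 - 8248)*((3 - 70 - 1*(-211)) + 3600) = 6399*((3 - 70 + 211) + 3600) = 6399*(144 + 3600) = 6399*3744 = 23957856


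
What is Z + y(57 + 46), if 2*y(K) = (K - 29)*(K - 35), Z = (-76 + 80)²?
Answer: 2532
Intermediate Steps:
Z = 16 (Z = 4² = 16)
y(K) = (-35 + K)*(-29 + K)/2 (y(K) = ((K - 29)*(K - 35))/2 = ((-29 + K)*(-35 + K))/2 = ((-35 + K)*(-29 + K))/2 = (-35 + K)*(-29 + K)/2)
Z + y(57 + 46) = 16 + (1015/2 + (57 + 46)²/2 - 32*(57 + 46)) = 16 + (1015/2 + (½)*103² - 32*103) = 16 + (1015/2 + (½)*10609 - 3296) = 16 + (1015/2 + 10609/2 - 3296) = 16 + 2516 = 2532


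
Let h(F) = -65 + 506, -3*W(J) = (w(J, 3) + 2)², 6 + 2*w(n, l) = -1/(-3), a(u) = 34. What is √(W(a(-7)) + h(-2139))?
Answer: √142809/18 ≈ 20.994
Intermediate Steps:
w(n, l) = -17/6 (w(n, l) = -3 + (-1/(-3))/2 = -3 + (-1*(-⅓))/2 = -3 + (½)*(⅓) = -3 + ⅙ = -17/6)
W(J) = -25/108 (W(J) = -(-17/6 + 2)²/3 = -(-⅚)²/3 = -⅓*25/36 = -25/108)
h(F) = 441
√(W(a(-7)) + h(-2139)) = √(-25/108 + 441) = √(47603/108) = √142809/18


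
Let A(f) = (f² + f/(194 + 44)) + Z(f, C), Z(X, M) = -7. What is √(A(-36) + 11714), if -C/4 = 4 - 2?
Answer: √184133341/119 ≈ 114.03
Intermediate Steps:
C = -8 (C = -4*(4 - 2) = -4*2 = -8)
A(f) = -7 + f² + f/238 (A(f) = (f² + f/(194 + 44)) - 7 = (f² + f/238) - 7 = -7 + f² + f/238)
√(A(-36) + 11714) = √((-7 + (-36)² + (1/238)*(-36)) + 11714) = √((-7 + 1296 - 18/119) + 11714) = √(153373/119 + 11714) = √(1547339/119) = √184133341/119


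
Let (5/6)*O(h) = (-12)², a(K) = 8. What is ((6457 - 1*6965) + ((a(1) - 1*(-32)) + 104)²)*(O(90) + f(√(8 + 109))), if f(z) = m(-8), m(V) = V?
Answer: 16667872/5 ≈ 3.3336e+6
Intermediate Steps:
O(h) = 864/5 (O(h) = (6/5)*(-12)² = (6/5)*144 = 864/5)
f(z) = -8
((6457 - 1*6965) + ((a(1) - 1*(-32)) + 104)²)*(O(90) + f(√(8 + 109))) = ((6457 - 1*6965) + ((8 - 1*(-32)) + 104)²)*(864/5 - 8) = ((6457 - 6965) + ((8 + 32) + 104)²)*(824/5) = (-508 + (40 + 104)²)*(824/5) = (-508 + 144²)*(824/5) = (-508 + 20736)*(824/5) = 20228*(824/5) = 16667872/5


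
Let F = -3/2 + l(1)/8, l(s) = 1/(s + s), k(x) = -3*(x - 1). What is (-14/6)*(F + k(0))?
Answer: -175/48 ≈ -3.6458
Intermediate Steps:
k(x) = 3 - 3*x (k(x) = -3*(-1 + x) = 3 - 3*x)
l(s) = 1/(2*s)
F = -23/16 (F = -3/2 + ((½)/1)/8 = -3*½ + ((½)*1)*(⅛) = -3/2 + (½)*(⅛) = -3/2 + 1/16 = -23/16 ≈ -1.4375)
(-14/6)*(F + k(0)) = (-14/6)*(-23/16 + (3 - 3*0)) = (-14*⅙)*(-23/16 + (3 + 0)) = -7*(-23/16 + 3)/3 = -7/3*25/16 = -175/48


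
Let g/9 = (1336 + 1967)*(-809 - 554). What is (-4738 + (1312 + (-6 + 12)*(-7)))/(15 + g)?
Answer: 578/6752981 ≈ 8.5592e-5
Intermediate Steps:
g = -40517901 (g = 9*((1336 + 1967)*(-809 - 554)) = 9*(3303*(-1363)) = 9*(-4501989) = -40517901)
(-4738 + (1312 + (-6 + 12)*(-7)))/(15 + g) = (-4738 + (1312 + (-6 + 12)*(-7)))/(15 - 40517901) = (-4738 + (1312 + 6*(-7)))/(-40517886) = (-4738 + (1312 - 42))*(-1/40517886) = (-4738 + 1270)*(-1/40517886) = -3468*(-1/40517886) = 578/6752981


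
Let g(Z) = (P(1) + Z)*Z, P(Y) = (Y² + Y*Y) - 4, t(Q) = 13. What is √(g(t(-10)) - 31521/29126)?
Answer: √120392233622/29126 ≈ 11.913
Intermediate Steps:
P(Y) = -4 + 2*Y² (P(Y) = (Y² + Y²) - 4 = 2*Y² - 4 = -4 + 2*Y²)
g(Z) = Z*(-2 + Z) (g(Z) = ((-4 + 2*1²) + Z)*Z = ((-4 + 2*1) + Z)*Z = ((-4 + 2) + Z)*Z = (-2 + Z)*Z = Z*(-2 + Z))
√(g(t(-10)) - 31521/29126) = √(13*(-2 + 13) - 31521/29126) = √(13*11 - 31521*1/29126) = √(143 - 31521/29126) = √(4133497/29126) = √120392233622/29126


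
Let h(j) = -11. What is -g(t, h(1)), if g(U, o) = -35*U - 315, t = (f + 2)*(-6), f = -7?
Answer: 1365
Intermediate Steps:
t = 30 (t = (-7 + 2)*(-6) = -5*(-6) = 30)
g(U, o) = -315 - 35*U
-g(t, h(1)) = -(-315 - 35*30) = -(-315 - 1050) = -1*(-1365) = 1365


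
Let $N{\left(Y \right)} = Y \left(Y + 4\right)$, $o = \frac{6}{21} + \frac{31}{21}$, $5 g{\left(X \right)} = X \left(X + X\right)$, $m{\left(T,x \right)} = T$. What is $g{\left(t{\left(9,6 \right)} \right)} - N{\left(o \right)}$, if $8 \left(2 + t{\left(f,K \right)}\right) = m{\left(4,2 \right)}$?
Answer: $- \frac{40801}{4410} \approx -9.2519$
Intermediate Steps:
$t{\left(f,K \right)} = - \frac{3}{2}$ ($t{\left(f,K \right)} = -2 + \frac{1}{8} \cdot 4 = -2 + \frac{1}{2} = - \frac{3}{2}$)
$g{\left(X \right)} = \frac{2 X^{2}}{5}$ ($g{\left(X \right)} = \frac{X \left(X + X\right)}{5} = \frac{X 2 X}{5} = \frac{2 X^{2}}{5}$)
$o = \frac{37}{21}$ ($o = 6 \cdot \frac{1}{21} + 31 \cdot \frac{1}{21} = \frac{2}{7} + \frac{31}{21} = \frac{37}{21} \approx 1.7619$)
$N{\left(Y \right)} = Y \left(4 + Y\right)$
$g{\left(t{\left(9,6 \right)} \right)} - N{\left(o \right)} = \frac{2 \left(- \frac{3}{2}\right)^{2}}{5} - \frac{37 \left(4 + \frac{37}{21}\right)}{21} = \frac{2}{5} \cdot \frac{9}{4} - \frac{37}{21} \cdot \frac{121}{21} = \frac{9}{10} - \frac{4477}{441} = - \frac{40801}{4410}$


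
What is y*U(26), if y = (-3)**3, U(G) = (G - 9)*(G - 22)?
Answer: -1836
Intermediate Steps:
U(G) = (-22 + G)*(-9 + G) (U(G) = (-9 + G)*(-22 + G) = (-22 + G)*(-9 + G))
y = -27
y*U(26) = -27*(198 + 26**2 - 31*26) = -27*(198 + 676 - 806) = -27*68 = -1836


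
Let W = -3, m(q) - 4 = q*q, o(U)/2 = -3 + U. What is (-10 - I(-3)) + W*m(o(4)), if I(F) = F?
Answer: -31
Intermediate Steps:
o(U) = -6 + 2*U (o(U) = 2*(-3 + U) = -6 + 2*U)
m(q) = 4 + q² (m(q) = 4 + q*q = 4 + q²)
(-10 - I(-3)) + W*m(o(4)) = (-10 - 1*(-3)) - 3*(4 + (-6 + 2*4)²) = (-10 + 3) - 3*(4 + (-6 + 8)²) = -7 - 3*(4 + 2²) = -7 - 3*(4 + 4) = -7 - 3*8 = -7 - 24 = -31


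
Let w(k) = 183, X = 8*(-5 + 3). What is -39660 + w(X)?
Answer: -39477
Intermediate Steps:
X = -16 (X = 8*(-2) = -16)
-39660 + w(X) = -39660 + 183 = -39477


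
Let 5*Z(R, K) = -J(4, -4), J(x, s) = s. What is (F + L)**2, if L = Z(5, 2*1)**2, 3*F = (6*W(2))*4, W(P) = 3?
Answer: 379456/625 ≈ 607.13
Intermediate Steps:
Z(R, K) = 4/5 (Z(R, K) = (-1*(-4))/5 = (1/5)*4 = 4/5)
F = 24 (F = ((6*3)*4)/3 = (18*4)/3 = (1/3)*72 = 24)
L = 16/25 (L = (4/5)**2 = 16/25 ≈ 0.64000)
(F + L)**2 = (24 + 16/25)**2 = (616/25)**2 = 379456/625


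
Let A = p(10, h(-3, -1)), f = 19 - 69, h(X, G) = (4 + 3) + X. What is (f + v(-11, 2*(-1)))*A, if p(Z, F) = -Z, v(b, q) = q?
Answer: 520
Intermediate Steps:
h(X, G) = 7 + X
f = -50
A = -10 (A = -1*10 = -10)
(f + v(-11, 2*(-1)))*A = (-50 + 2*(-1))*(-10) = (-50 - 2)*(-10) = -52*(-10) = 520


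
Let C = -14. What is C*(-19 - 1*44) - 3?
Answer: 879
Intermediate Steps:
C*(-19 - 1*44) - 3 = -14*(-19 - 1*44) - 3 = -14*(-19 - 44) - 3 = -14*(-63) - 3 = 882 - 3 = 879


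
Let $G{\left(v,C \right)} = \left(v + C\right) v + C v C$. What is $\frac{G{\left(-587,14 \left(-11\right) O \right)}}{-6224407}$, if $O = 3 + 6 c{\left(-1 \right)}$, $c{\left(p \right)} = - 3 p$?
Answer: $\frac{6137046845}{6224407} \approx 985.96$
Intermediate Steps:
$O = 21$ ($O = 3 + 6 \left(\left(-3\right) \left(-1\right)\right) = 3 + 6 \cdot 3 = 3 + 18 = 21$)
$G{\left(v,C \right)} = v C^{2} + v \left(C + v\right)$ ($G{\left(v,C \right)} = \left(C + v\right) v + v C^{2} = v \left(C + v\right) + v C^{2} = v C^{2} + v \left(C + v\right)$)
$\frac{G{\left(-587,14 \left(-11\right) O \right)}}{-6224407} = \frac{\left(-587\right) \left(14 \left(-11\right) 21 - 587 + \left(14 \left(-11\right) 21\right)^{2}\right)}{-6224407} = - 587 \left(\left(-154\right) 21 - 587 + \left(\left(-154\right) 21\right)^{2}\right) \left(- \frac{1}{6224407}\right) = - 587 \left(-3234 - 587 + \left(-3234\right)^{2}\right) \left(- \frac{1}{6224407}\right) = - 587 \left(-3234 - 587 + 10458756\right) \left(- \frac{1}{6224407}\right) = \left(-587\right) 10454935 \left(- \frac{1}{6224407}\right) = \left(-6137046845\right) \left(- \frac{1}{6224407}\right) = \frac{6137046845}{6224407}$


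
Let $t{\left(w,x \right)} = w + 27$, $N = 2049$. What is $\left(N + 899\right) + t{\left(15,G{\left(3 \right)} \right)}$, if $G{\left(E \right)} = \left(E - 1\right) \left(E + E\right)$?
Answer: $2990$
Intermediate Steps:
$G{\left(E \right)} = 2 E \left(-1 + E\right)$ ($G{\left(E \right)} = \left(-1 + E\right) 2 E = 2 E \left(-1 + E\right)$)
$t{\left(w,x \right)} = 27 + w$
$\left(N + 899\right) + t{\left(15,G{\left(3 \right)} \right)} = \left(2049 + 899\right) + \left(27 + 15\right) = 2948 + 42 = 2990$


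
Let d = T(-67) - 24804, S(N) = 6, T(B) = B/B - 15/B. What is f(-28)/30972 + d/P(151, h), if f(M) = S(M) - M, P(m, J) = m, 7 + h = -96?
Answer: -25734246007/156671862 ≈ -164.26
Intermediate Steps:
h = -103 (h = -7 - 96 = -103)
T(B) = 1 - 15/B
d = -1661786/67 (d = (-15 - 67)/(-67) - 24804 = -1/67*(-82) - 24804 = 82/67 - 24804 = -1661786/67 ≈ -24803.)
f(M) = 6 - M
f(-28)/30972 + d/P(151, h) = (6 - 1*(-28))/30972 - 1661786/67/151 = (6 + 28)*(1/30972) - 1661786/67*1/151 = 34*(1/30972) - 1661786/10117 = 17/15486 - 1661786/10117 = -25734246007/156671862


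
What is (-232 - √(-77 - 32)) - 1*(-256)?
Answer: 24 - I*√109 ≈ 24.0 - 10.44*I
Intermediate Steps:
(-232 - √(-77 - 32)) - 1*(-256) = (-232 - √(-109)) + 256 = (-232 - I*√109) + 256 = 24 - I*√109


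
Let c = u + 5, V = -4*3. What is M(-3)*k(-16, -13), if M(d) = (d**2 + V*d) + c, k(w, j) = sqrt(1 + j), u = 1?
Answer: 102*I*sqrt(3) ≈ 176.67*I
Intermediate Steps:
V = -12
c = 6 (c = 1 + 5 = 6)
M(d) = 6 + d**2 - 12*d (M(d) = (d**2 - 12*d) + 6 = 6 + d**2 - 12*d)
M(-3)*k(-16, -13) = (6 + (-3)**2 - 12*(-3))*sqrt(1 - 13) = (6 + 9 + 36)*sqrt(-12) = 51*(2*I*sqrt(3)) = 102*I*sqrt(3)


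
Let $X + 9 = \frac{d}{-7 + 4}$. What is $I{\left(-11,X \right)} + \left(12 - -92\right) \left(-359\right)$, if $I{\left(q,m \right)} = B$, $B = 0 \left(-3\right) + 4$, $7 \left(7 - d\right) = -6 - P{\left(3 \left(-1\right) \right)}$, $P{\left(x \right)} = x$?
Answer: $-37332$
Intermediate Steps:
$d = \frac{52}{7}$ ($d = 7 - \frac{-6 - 3 \left(-1\right)}{7} = 7 - \frac{-6 - -3}{7} = 7 - \frac{-6 + 3}{7} = 7 - - \frac{3}{7} = 7 + \frac{3}{7} = \frac{52}{7} \approx 7.4286$)
$X = - \frac{241}{21}$ ($X = -9 + \frac{52}{7 \left(-7 + 4\right)} = -9 + \frac{52}{7 \left(-3\right)} = -9 + \frac{52}{7} \left(- \frac{1}{3}\right) = -9 - \frac{52}{21} = - \frac{241}{21} \approx -11.476$)
$B = 4$ ($B = 0 + 4 = 4$)
$I{\left(q,m \right)} = 4$
$I{\left(-11,X \right)} + \left(12 - -92\right) \left(-359\right) = 4 + \left(12 - -92\right) \left(-359\right) = 4 + \left(12 + 92\right) \left(-359\right) = 4 + 104 \left(-359\right) = 4 - 37336 = -37332$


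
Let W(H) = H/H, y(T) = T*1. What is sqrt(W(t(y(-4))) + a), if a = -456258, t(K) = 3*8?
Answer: I*sqrt(456257) ≈ 675.47*I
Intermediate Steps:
y(T) = T
t(K) = 24
W(H) = 1
sqrt(W(t(y(-4))) + a) = sqrt(1 - 456258) = sqrt(-456257) = I*sqrt(456257)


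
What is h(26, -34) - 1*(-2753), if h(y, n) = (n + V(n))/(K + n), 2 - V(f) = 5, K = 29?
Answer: 13802/5 ≈ 2760.4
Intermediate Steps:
V(f) = -3 (V(f) = 2 - 1*5 = 2 - 5 = -3)
h(y, n) = (-3 + n)/(29 + n) (h(y, n) = (n - 3)/(29 + n) = (-3 + n)/(29 + n))
h(26, -34) - 1*(-2753) = (-3 - 34)/(29 - 34) - 1*(-2753) = -37/(-5) + 2753 = -⅕*(-37) + 2753 = 37/5 + 2753 = 13802/5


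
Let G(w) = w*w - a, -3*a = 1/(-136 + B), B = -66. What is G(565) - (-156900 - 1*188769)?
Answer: 402925763/606 ≈ 6.6489e+5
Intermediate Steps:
a = 1/606 (a = -1/(3*(-136 - 66)) = -⅓/(-202) = -⅓*(-1/202) = 1/606 ≈ 0.0016502)
G(w) = -1/606 + w² (G(w) = w*w - 1*1/606 = w² - 1/606 = -1/606 + w²)
G(565) - (-156900 - 1*188769) = (-1/606 + 565²) - (-156900 - 1*188769) = (-1/606 + 319225) - (-156900 - 188769) = 193450349/606 - 1*(-345669) = 193450349/606 + 345669 = 402925763/606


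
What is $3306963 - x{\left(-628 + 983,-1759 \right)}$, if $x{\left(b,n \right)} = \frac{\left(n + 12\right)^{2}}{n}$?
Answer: $\frac{5819999926}{1759} \approx 3.3087 \cdot 10^{6}$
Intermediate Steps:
$x{\left(b,n \right)} = \frac{\left(12 + n\right)^{2}}{n}$
$3306963 - x{\left(-628 + 983,-1759 \right)} = 3306963 - \frac{\left(12 - 1759\right)^{2}}{-1759} = 3306963 - - \frac{\left(-1747\right)^{2}}{1759} = 3306963 - \left(- \frac{1}{1759}\right) 3052009 = 3306963 - - \frac{3052009}{1759} = 3306963 + \frac{3052009}{1759} = \frac{5819999926}{1759}$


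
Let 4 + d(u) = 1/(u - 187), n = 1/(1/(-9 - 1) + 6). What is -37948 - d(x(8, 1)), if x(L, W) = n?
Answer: -418256653/11023 ≈ -37944.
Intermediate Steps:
n = 10/59 (n = 1/(1/(-10) + 6) = 1/(-⅒ + 6) = 1/(59/10) = 10/59 ≈ 0.16949)
x(L, W) = 10/59
d(u) = -4 + 1/(-187 + u) (d(u) = -4 + 1/(u - 187) = -4 + 1/(-187 + u))
-37948 - d(x(8, 1)) = -37948 - (749 - 4*10/59)/(-187 + 10/59) = -37948 - (749 - 40/59)/(-11023/59) = -37948 - (-59)*44151/(11023*59) = -37948 - 1*(-44151/11023) = -37948 + 44151/11023 = -418256653/11023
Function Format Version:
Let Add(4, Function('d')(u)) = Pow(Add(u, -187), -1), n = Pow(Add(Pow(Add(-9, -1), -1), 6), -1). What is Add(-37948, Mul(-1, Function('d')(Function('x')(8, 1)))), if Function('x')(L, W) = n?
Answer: Rational(-418256653, 11023) ≈ -37944.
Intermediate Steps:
n = Rational(10, 59) (n = Pow(Add(Pow(-10, -1), 6), -1) = Pow(Add(Rational(-1, 10), 6), -1) = Pow(Rational(59, 10), -1) = Rational(10, 59) ≈ 0.16949)
Function('x')(L, W) = Rational(10, 59)
Function('d')(u) = Add(-4, Pow(Add(-187, u), -1)) (Function('d')(u) = Add(-4, Pow(Add(u, -187), -1)) = Add(-4, Pow(Add(-187, u), -1)))
Add(-37948, Mul(-1, Function('d')(Function('x')(8, 1)))) = Add(-37948, Mul(-1, Mul(Pow(Add(-187, Rational(10, 59)), -1), Add(749, Mul(-4, Rational(10, 59)))))) = Add(-37948, Mul(-1, Mul(Pow(Rational(-11023, 59), -1), Add(749, Rational(-40, 59))))) = Add(-37948, Mul(-1, Mul(Rational(-59, 11023), Rational(44151, 59)))) = Add(-37948, Mul(-1, Rational(-44151, 11023))) = Add(-37948, Rational(44151, 11023)) = Rational(-418256653, 11023)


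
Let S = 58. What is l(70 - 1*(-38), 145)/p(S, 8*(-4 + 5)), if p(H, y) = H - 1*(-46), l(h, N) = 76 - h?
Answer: -4/13 ≈ -0.30769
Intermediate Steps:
p(H, y) = 46 + H (p(H, y) = H + 46 = 46 + H)
l(70 - 1*(-38), 145)/p(S, 8*(-4 + 5)) = (76 - (70 - 1*(-38)))/(46 + 58) = (76 - (70 + 38))/104 = (76 - 1*108)*(1/104) = (76 - 108)*(1/104) = -32*1/104 = -4/13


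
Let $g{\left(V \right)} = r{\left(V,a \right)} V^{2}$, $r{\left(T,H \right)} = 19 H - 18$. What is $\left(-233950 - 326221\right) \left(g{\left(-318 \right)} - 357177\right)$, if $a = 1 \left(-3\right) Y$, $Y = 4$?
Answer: $14135176319451$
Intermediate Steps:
$a = -12$ ($a = 1 \left(-3\right) 4 = \left(-3\right) 4 = -12$)
$r{\left(T,H \right)} = -18 + 19 H$
$g{\left(V \right)} = - 246 V^{2}$ ($g{\left(V \right)} = \left(-18 + 19 \left(-12\right)\right) V^{2} = \left(-18 - 228\right) V^{2} = - 246 V^{2}$)
$\left(-233950 - 326221\right) \left(g{\left(-318 \right)} - 357177\right) = \left(-233950 - 326221\right) \left(- 246 \left(-318\right)^{2} - 357177\right) = - 560171 \left(\left(-246\right) 101124 - 357177\right) = - 560171 \left(-24876504 - 357177\right) = \left(-560171\right) \left(-25233681\right) = 14135176319451$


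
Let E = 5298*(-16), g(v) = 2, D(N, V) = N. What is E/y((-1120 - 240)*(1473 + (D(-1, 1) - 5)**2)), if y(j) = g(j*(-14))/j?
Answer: 86982140160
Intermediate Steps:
y(j) = 2/j
E = -84768
E/y((-1120 - 240)*(1473 + (D(-1, 1) - 5)**2)) = -84768*(-1120 - 240)*(1473 + (-1 - 5)**2)/2 = -84768/(2/((-1360*(1473 + (-6)**2)))) = -84768/(2/((-1360*(1473 + 36)))) = -84768/(2/((-1360*1509))) = -84768/(2/(-2052240)) = -84768/(2*(-1/2052240)) = -84768/(-1/1026120) = -84768*(-1026120) = 86982140160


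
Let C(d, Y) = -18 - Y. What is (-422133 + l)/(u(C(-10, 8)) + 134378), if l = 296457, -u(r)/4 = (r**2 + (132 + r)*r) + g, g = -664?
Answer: -62838/72677 ≈ -0.86462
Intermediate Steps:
u(r) = 2656 - 4*r**2 - 4*r*(132 + r) (u(r) = -4*((r**2 + (132 + r)*r) - 664) = -4*((r**2 + r*(132 + r)) - 664) = -4*(-664 + r**2 + r*(132 + r)) = 2656 - 4*r**2 - 4*r*(132 + r))
(-422133 + l)/(u(C(-10, 8)) + 134378) = (-422133 + 296457)/((2656 - 528*(-18 - 1*8) - 8*(-18 - 1*8)**2) + 134378) = -125676/((2656 - 528*(-18 - 8) - 8*(-18 - 8)**2) + 134378) = -125676/((2656 - 528*(-26) - 8*(-26)**2) + 134378) = -125676/((2656 + 13728 - 8*676) + 134378) = -125676/((2656 + 13728 - 5408) + 134378) = -125676/(10976 + 134378) = -125676/145354 = -125676*1/145354 = -62838/72677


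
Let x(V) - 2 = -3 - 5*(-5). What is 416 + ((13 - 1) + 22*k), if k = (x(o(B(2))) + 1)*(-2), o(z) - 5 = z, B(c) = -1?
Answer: -672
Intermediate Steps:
o(z) = 5 + z
x(V) = 24 (x(V) = 2 + (-3 - 5*(-5)) = 2 + (-3 + 25) = 2 + 22 = 24)
k = -50 (k = (24 + 1)*(-2) = 25*(-2) = -50)
416 + ((13 - 1) + 22*k) = 416 + ((13 - 1) + 22*(-50)) = 416 + (12 - 1100) = 416 - 1088 = -672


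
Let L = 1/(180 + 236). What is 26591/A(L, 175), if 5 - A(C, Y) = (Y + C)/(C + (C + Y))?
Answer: 1935877982/291209 ≈ 6647.7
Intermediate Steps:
L = 1/416 ≈ 0.0024038
A(C, Y) = 5 - (C + Y)/(Y + 2*C) (A(C, Y) = 5 - (Y + C)/(C + (C + Y)) = 5 - (C + Y)/(Y + 2*C))
26591/A(L, 175) = 26591/(((4*175 + 9*(1/416))/(175 + 2*(1/416)))) = 26591/(((700 + 9/416)/(175 + 1/208))) = 26591/(((291209/416)/(36401/208))) = 26591/(((208/36401)*(291209/416))) = 26591/(291209/72802) = 26591*(72802/291209) = 1935877982/291209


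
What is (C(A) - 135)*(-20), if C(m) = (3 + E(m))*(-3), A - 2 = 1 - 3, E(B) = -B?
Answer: 2880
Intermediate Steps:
A = 0 (A = 2 + (1 - 3) = 2 - 2 = 0)
C(m) = -9 + 3*m (C(m) = (3 - m)*(-3) = -9 + 3*m)
(C(A) - 135)*(-20) = ((-9 + 3*0) - 135)*(-20) = ((-9 + 0) - 135)*(-20) = (-9 - 135)*(-20) = -144*(-20) = 2880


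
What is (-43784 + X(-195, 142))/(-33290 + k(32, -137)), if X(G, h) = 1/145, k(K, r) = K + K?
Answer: 6348679/4817770 ≈ 1.3178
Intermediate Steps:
k(K, r) = 2*K
X(G, h) = 1/145
(-43784 + X(-195, 142))/(-33290 + k(32, -137)) = (-43784 + 1/145)/(-33290 + 2*32) = -6348679/(145*(-33290 + 64)) = -6348679/145/(-33226) = -6348679/145*(-1/33226) = 6348679/4817770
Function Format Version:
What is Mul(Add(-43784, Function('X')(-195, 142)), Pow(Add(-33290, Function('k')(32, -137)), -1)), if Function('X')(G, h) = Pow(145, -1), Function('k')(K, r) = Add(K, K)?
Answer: Rational(6348679, 4817770) ≈ 1.3178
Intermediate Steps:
Function('k')(K, r) = Mul(2, K)
Function('X')(G, h) = Rational(1, 145)
Mul(Add(-43784, Function('X')(-195, 142)), Pow(Add(-33290, Function('k')(32, -137)), -1)) = Mul(Add(-43784, Rational(1, 145)), Pow(Add(-33290, Mul(2, 32)), -1)) = Mul(Rational(-6348679, 145), Pow(Add(-33290, 64), -1)) = Mul(Rational(-6348679, 145), Pow(-33226, -1)) = Mul(Rational(-6348679, 145), Rational(-1, 33226)) = Rational(6348679, 4817770)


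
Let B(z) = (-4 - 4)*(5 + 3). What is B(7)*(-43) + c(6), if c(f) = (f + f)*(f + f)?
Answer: 2896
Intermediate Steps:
B(z) = -64 (B(z) = -8*8 = -64)
c(f) = 4*f**2 (c(f) = (2*f)*(2*f) = 4*f**2)
B(7)*(-43) + c(6) = -64*(-43) + 4*6**2 = 2752 + 4*36 = 2752 + 144 = 2896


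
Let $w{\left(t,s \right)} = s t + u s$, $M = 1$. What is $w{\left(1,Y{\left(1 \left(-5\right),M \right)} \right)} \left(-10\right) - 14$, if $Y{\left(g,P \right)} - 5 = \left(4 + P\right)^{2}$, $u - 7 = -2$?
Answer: $-1814$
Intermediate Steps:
$u = 5$ ($u = 7 - 2 = 5$)
$Y{\left(g,P \right)} = 5 + \left(4 + P\right)^{2}$
$w{\left(t,s \right)} = 5 s + s t$ ($w{\left(t,s \right)} = s t + 5 s = 5 s + s t$)
$w{\left(1,Y{\left(1 \left(-5\right),M \right)} \right)} \left(-10\right) - 14 = \left(5 + \left(4 + 1\right)^{2}\right) \left(5 + 1\right) \left(-10\right) - 14 = \left(5 + 5^{2}\right) 6 \left(-10\right) - 14 = \left(5 + 25\right) 6 \left(-10\right) - 14 = 30 \cdot 6 \left(-10\right) - 14 = 180 \left(-10\right) - 14 = -1800 - 14 = -1814$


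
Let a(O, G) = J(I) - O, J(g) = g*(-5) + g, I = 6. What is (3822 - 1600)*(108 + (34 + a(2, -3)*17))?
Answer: -666600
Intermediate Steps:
J(g) = -4*g (J(g) = -5*g + g = -4*g)
a(O, G) = -24 - O (a(O, G) = -4*6 - O = -24 - O)
(3822 - 1600)*(108 + (34 + a(2, -3)*17)) = (3822 - 1600)*(108 + (34 + (-24 - 1*2)*17)) = 2222*(108 + (34 + (-24 - 2)*17)) = 2222*(108 + (34 - 26*17)) = 2222*(108 + (34 - 442)) = 2222*(108 - 408) = 2222*(-300) = -666600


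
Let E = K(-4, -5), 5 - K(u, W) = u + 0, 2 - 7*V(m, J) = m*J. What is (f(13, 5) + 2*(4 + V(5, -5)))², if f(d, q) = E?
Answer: 29929/49 ≈ 610.80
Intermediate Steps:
V(m, J) = 2/7 - J*m/7 (V(m, J) = 2/7 - m*J/7 = 2/7 - J*m/7)
K(u, W) = 5 - u (K(u, W) = 5 - (u + 0) = 5 - u)
E = 9 (E = 5 - 1*(-4) = 5 + 4 = 9)
f(d, q) = 9
(f(13, 5) + 2*(4 + V(5, -5)))² = (9 + 2*(4 + (2/7 - ⅐*(-5)*5)))² = (9 + 2*(4 + (2/7 + 25/7)))² = (9 + 2*(4 + 27/7))² = (9 + 2*(55/7))² = (9 + 110/7)² = (173/7)² = 29929/49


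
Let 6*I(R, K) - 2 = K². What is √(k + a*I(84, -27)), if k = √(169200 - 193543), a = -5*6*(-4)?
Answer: √(14620 + I*√24343) ≈ 120.91 + 0.6452*I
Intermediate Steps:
I(R, K) = ⅓ + K²/6
a = 120 (a = -30*(-4) = 120)
k = I*√24343 (k = √(-24343) = I*√24343 ≈ 156.02*I)
√(k + a*I(84, -27)) = √(I*√24343 + 120*(⅓ + (⅙)*(-27)²)) = √(I*√24343 + 120*(⅓ + (⅙)*729)) = √(I*√24343 + 120*(⅓ + 243/2)) = √(I*√24343 + 120*(731/6)) = √(I*√24343 + 14620) = √(14620 + I*√24343)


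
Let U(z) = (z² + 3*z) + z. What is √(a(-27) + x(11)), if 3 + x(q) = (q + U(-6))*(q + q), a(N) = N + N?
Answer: √449 ≈ 21.190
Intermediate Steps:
a(N) = 2*N
U(z) = z² + 4*z
x(q) = -3 + 2*q*(12 + q) (x(q) = -3 + (q - 6*(4 - 6))*(q + q) = -3 + (q - 6*(-2))*(2*q) = -3 + (q + 12)*(2*q) = -3 + (12 + q)*(2*q) = -3 + 2*q*(12 + q))
√(a(-27) + x(11)) = √(2*(-27) + (-3 + 2*11² + 24*11)) = √(-54 + (-3 + 2*121 + 264)) = √(-54 + (-3 + 242 + 264)) = √(-54 + 503) = √449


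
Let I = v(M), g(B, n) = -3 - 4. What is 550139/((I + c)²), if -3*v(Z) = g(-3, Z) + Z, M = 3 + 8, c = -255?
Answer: 4951251/591361 ≈ 8.3726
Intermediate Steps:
g(B, n) = -7
M = 11
v(Z) = 7/3 - Z/3 (v(Z) = -(-7 + Z)/3 = 7/3 - Z/3)
I = -4/3 (I = 7/3 - ⅓*11 = 7/3 - 11/3 = -4/3 ≈ -1.3333)
550139/((I + c)²) = 550139/((-4/3 - 255)²) = 550139/((-769/3)²) = 550139/(591361/9) = 550139*(9/591361) = 4951251/591361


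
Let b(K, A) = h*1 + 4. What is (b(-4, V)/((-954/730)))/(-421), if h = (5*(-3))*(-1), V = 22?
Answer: 6935/200817 ≈ 0.034534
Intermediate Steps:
h = 15 (h = -15*(-1) = 15)
b(K, A) = 19 (b(K, A) = 15*1 + 4 = 15 + 4 = 19)
(b(-4, V)/((-954/730)))/(-421) = (19/((-954/730)))/(-421) = (19/((-954*1/730)))*(-1/421) = (19/(-477/365))*(-1/421) = (19*(-365/477))*(-1/421) = -6935/477*(-1/421) = 6935/200817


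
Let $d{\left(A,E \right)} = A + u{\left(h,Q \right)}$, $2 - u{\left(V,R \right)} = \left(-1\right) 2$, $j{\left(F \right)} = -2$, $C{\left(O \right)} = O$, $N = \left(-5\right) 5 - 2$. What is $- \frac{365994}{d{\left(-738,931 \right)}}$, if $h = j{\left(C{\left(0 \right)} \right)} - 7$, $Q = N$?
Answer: $\frac{182997}{367} \approx 498.63$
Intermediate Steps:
$N = -27$ ($N = -25 - 2 = -27$)
$Q = -27$
$h = -9$ ($h = -2 - 7 = -9$)
$u{\left(V,R \right)} = 4$ ($u{\left(V,R \right)} = 2 - \left(-1\right) 2 = 2 - -2 = 2 + 2 = 4$)
$d{\left(A,E \right)} = 4 + A$ ($d{\left(A,E \right)} = A + 4 = 4 + A$)
$- \frac{365994}{d{\left(-738,931 \right)}} = - \frac{365994}{4 - 738} = - \frac{365994}{-734} = \left(-365994\right) \left(- \frac{1}{734}\right) = \frac{182997}{367}$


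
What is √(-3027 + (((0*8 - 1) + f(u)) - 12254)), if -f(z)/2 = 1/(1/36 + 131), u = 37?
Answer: 33*I*√312237098/4717 ≈ 123.62*I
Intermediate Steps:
f(z) = -72/4717 (f(z) = -2/(1/36 + 131) = -2/4717/36 = -2*36/4717 = -72/4717)
√(-3027 + (((0*8 - 1) + f(u)) - 12254)) = √(-3027 + (((0*8 - 1) - 72/4717) - 12254)) = √(-3027 + (((0 - 1) - 72/4717) - 12254)) = √(-3027 + ((-1 - 72/4717) - 12254)) = √(-3027 + (-4789/4717 - 12254)) = √(-3027 - 57806907/4717) = √(-72085266/4717) = 33*I*√312237098/4717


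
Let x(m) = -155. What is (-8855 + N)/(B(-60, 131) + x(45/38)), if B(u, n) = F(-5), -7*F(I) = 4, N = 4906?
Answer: 2513/99 ≈ 25.384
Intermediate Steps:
F(I) = -4/7 (F(I) = -⅐*4 = -4/7)
B(u, n) = -4/7
(-8855 + N)/(B(-60, 131) + x(45/38)) = (-8855 + 4906)/(-4/7 - 155) = -3949/(-1089/7) = -3949*(-7/1089) = 2513/99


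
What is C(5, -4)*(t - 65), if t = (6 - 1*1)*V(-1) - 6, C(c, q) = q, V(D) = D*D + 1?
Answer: 244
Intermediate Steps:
V(D) = 1 + D² (V(D) = D² + 1 = 1 + D²)
t = 4 (t = (6 - 1*1)*(1 + (-1)²) - 6 = (6 - 1)*(1 + 1) - 6 = 5*2 - 6 = 10 - 6 = 4)
C(5, -4)*(t - 65) = -4*(4 - 65) = -4*(-61) = 244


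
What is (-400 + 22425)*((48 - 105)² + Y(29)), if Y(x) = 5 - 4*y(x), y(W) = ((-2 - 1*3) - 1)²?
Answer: 68497750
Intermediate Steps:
y(W) = 36 (y(W) = ((-2 - 3) - 1)² = (-5 - 1)² = (-6)² = 36)
Y(x) = -139 (Y(x) = 5 - 4*36 = 5 - 144 = -139)
(-400 + 22425)*((48 - 105)² + Y(29)) = (-400 + 22425)*((48 - 105)² - 139) = 22025*((-57)² - 139) = 22025*(3249 - 139) = 22025*3110 = 68497750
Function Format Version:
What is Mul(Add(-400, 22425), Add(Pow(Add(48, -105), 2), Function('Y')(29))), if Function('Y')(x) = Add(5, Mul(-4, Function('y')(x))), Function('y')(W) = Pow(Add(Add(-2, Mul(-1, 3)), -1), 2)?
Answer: 68497750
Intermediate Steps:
Function('y')(W) = 36 (Function('y')(W) = Pow(Add(Add(-2, -3), -1), 2) = Pow(Add(-5, -1), 2) = Pow(-6, 2) = 36)
Function('Y')(x) = -139 (Function('Y')(x) = Add(5, Mul(-4, 36)) = Add(5, -144) = -139)
Mul(Add(-400, 22425), Add(Pow(Add(48, -105), 2), Function('Y')(29))) = Mul(Add(-400, 22425), Add(Pow(Add(48, -105), 2), -139)) = Mul(22025, Add(Pow(-57, 2), -139)) = Mul(22025, Add(3249, -139)) = Mul(22025, 3110) = 68497750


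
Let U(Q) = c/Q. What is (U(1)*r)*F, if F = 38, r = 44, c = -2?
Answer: -3344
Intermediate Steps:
U(Q) = -2/Q
(U(1)*r)*F = (-2/1*44)*38 = (-2*1*44)*38 = -2*44*38 = -88*38 = -3344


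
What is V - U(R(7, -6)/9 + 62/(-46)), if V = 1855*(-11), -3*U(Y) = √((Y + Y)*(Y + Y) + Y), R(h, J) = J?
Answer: -20405 + √67693/207 ≈ -20404.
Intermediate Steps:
U(Y) = -√(Y + 4*Y²)/3 (U(Y) = -√((Y + Y)*(Y + Y) + Y)/3 = -√((2*Y)*(2*Y) + Y)/3 = -√(4*Y² + Y)/3 = -√(Y + 4*Y²)/3)
V = -20405
V - U(R(7, -6)/9 + 62/(-46)) = -20405 - (-1)*√((-6/9 + 62/(-46))*(1 + 4*(-6/9 + 62/(-46))))/3 = -20405 - (-1)*√((-6*⅑ + 62*(-1/46))*(1 + 4*(-6*⅑ + 62*(-1/46))))/3 = -20405 - (-1)*√((-⅔ - 31/23)*(1 + 4*(-⅔ - 31/23)))/3 = -20405 - (-1)*√(-139*(1 + 4*(-139/69))/69)/3 = -20405 - (-1)*√(-139*(1 - 556/69)/69)/3 = -20405 - (-1)*√(-139/69*(-487/69))/3 = -20405 - (-1)*√(67693/4761)/3 = -20405 - (-1)*√67693/69/3 = -20405 - (-1)*√67693/207 = -20405 + √67693/207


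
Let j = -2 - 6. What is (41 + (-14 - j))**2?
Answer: 1225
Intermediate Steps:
j = -8
(41 + (-14 - j))**2 = (41 + (-14 - 1*(-8)))**2 = (41 + (-14 + 8))**2 = (41 - 6)**2 = 35**2 = 1225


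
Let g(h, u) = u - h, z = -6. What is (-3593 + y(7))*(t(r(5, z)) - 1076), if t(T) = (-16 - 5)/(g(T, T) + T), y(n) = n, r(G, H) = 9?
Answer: 11600710/3 ≈ 3.8669e+6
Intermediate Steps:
t(T) = -21/T (t(T) = (-16 - 5)/((T - T) + T) = -21/(0 + T) = -21/T)
(-3593 + y(7))*(t(r(5, z)) - 1076) = (-3593 + 7)*(-21/9 - 1076) = -3586*(-21*⅑ - 1076) = -3586*(-7/3 - 1076) = -3586*(-3235/3) = 11600710/3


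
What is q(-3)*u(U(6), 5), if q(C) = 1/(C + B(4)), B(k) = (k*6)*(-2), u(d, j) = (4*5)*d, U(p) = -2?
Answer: 40/51 ≈ 0.78431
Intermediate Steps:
u(d, j) = 20*d
B(k) = -12*k (B(k) = (6*k)*(-2) = -12*k)
q(C) = 1/(-48 + C) (q(C) = 1/(C - 12*4) = 1/(C - 48) = 1/(-48 + C))
q(-3)*u(U(6), 5) = (20*(-2))/(-48 - 3) = -40/(-51) = -1/51*(-40) = 40/51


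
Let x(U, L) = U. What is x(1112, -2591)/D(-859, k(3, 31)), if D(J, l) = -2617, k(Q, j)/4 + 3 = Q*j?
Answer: -1112/2617 ≈ -0.42491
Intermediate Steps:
k(Q, j) = -12 + 4*Q*j (k(Q, j) = -12 + 4*(Q*j) = -12 + 4*Q*j)
x(1112, -2591)/D(-859, k(3, 31)) = 1112/(-2617) = 1112*(-1/2617) = -1112/2617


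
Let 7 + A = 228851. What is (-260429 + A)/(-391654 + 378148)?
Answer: 31585/13506 ≈ 2.3386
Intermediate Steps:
A = 228844 (A = -7 + 228851 = 228844)
(-260429 + A)/(-391654 + 378148) = (-260429 + 228844)/(-391654 + 378148) = -31585/(-13506) = -31585*(-1/13506) = 31585/13506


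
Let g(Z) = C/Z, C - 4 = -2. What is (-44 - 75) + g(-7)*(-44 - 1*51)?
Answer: -643/7 ≈ -91.857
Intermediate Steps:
C = 2 (C = 4 - 2 = 2)
g(Z) = 2/Z
(-44 - 75) + g(-7)*(-44 - 1*51) = (-44 - 75) + (2/(-7))*(-44 - 1*51) = -119 + (2*(-⅐))*(-44 - 51) = -119 - 2/7*(-95) = -119 + 190/7 = -643/7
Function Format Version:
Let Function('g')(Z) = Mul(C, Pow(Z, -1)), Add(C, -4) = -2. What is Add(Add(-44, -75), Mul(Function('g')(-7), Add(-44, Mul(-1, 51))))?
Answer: Rational(-643, 7) ≈ -91.857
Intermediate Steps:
C = 2 (C = Add(4, -2) = 2)
Function('g')(Z) = Mul(2, Pow(Z, -1))
Add(Add(-44, -75), Mul(Function('g')(-7), Add(-44, Mul(-1, 51)))) = Add(Add(-44, -75), Mul(Mul(2, Pow(-7, -1)), Add(-44, Mul(-1, 51)))) = Add(-119, Mul(Mul(2, Rational(-1, 7)), Add(-44, -51))) = Add(-119, Mul(Rational(-2, 7), -95)) = Add(-119, Rational(190, 7)) = Rational(-643, 7)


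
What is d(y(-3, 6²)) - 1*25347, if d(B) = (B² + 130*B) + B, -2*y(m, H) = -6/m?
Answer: -25477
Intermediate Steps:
y(m, H) = 3/m (y(m, H) = -(-3)/m = 3/m)
d(B) = B² + 131*B
d(y(-3, 6²)) - 1*25347 = (3/(-3))*(131 + 3/(-3)) - 1*25347 = (3*(-⅓))*(131 + 3*(-⅓)) - 25347 = -(131 - 1) - 25347 = -1*130 - 25347 = -130 - 25347 = -25477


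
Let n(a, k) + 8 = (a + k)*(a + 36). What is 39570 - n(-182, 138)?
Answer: 33154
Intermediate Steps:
n(a, k) = -8 + (36 + a)*(a + k) (n(a, k) = -8 + (a + k)*(a + 36) = -8 + (a + k)*(36 + a) = -8 + (36 + a)*(a + k))
39570 - n(-182, 138) = 39570 - (-8 + (-182)² + 36*(-182) + 36*138 - 182*138) = 39570 - (-8 + 33124 - 6552 + 4968 - 25116) = 39570 - 1*6416 = 39570 - 6416 = 33154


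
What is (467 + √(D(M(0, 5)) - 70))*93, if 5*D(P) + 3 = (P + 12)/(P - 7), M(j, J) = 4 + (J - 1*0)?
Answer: 43431 + 93*I*√274/2 ≈ 43431.0 + 769.71*I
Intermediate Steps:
M(j, J) = 4 + J (M(j, J) = 4 + (J + 0) = 4 + J)
D(P) = -⅗ + (12 + P)/(5*(-7 + P)) (D(P) = -⅗ + ((P + 12)/(P - 7))/5 = -⅗ + ((12 + P)/(-7 + P))/5 = -⅗ + (12 + P)/(5*(-7 + P)))
(467 + √(D(M(0, 5)) - 70))*93 = (467 + √((33 - 2*(4 + 5))/(5*(-7 + (4 + 5))) - 70))*93 = (467 + √((33 - 2*9)/(5*(-7 + 9)) - 70))*93 = (467 + √((⅕)*(33 - 18)/2 - 70))*93 = (467 + √((⅕)*(½)*15 - 70))*93 = (467 + √(3/2 - 70))*93 = (467 + √(-137/2))*93 = (467 + I*√274/2)*93 = 43431 + 93*I*√274/2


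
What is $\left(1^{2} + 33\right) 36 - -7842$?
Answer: $9066$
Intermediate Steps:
$\left(1^{2} + 33\right) 36 - -7842 = \left(1 + 33\right) 36 + 7842 = 34 \cdot 36 + 7842 = 1224 + 7842 = 9066$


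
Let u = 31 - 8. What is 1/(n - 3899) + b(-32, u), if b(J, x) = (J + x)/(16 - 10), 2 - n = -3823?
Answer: -56/37 ≈ -1.5135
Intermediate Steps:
n = 3825 (n = 2 - 1*(-3823) = 2 + 3823 = 3825)
u = 23
b(J, x) = J/6 + x/6 (b(J, x) = (J + x)/6 = (J + x)*(1/6) = J/6 + x/6)
1/(n - 3899) + b(-32, u) = 1/(3825 - 3899) + ((1/6)*(-32) + (1/6)*23) = 1/(-74) + (-16/3 + 23/6) = -1/74 - 3/2 = -56/37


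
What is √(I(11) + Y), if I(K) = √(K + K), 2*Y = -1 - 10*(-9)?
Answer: √(178 + 4*√22)/2 ≈ 7.0136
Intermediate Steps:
Y = 89/2 (Y = (-1 - 10*(-9))/2 = (-1 + 90)/2 = (½)*89 = 89/2 ≈ 44.500)
I(K) = √2*√K (I(K) = √(2*K) = √2*√K)
√(I(11) + Y) = √(√2*√11 + 89/2) = √(√22 + 89/2) = √(89/2 + √22)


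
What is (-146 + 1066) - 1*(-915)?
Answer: 1835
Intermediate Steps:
(-146 + 1066) - 1*(-915) = 920 + 915 = 1835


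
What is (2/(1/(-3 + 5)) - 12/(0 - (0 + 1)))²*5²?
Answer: 6400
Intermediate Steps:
(2/(1/(-3 + 5)) - 12/(0 - (0 + 1)))²*5² = (2/(1/2) - 12/(0 - 1*1))²*25 = (2/(½) - 12/(0 - 1))²*25 = (2*2 - 12/(-1))²*25 = (4 - 12*(-1))²*25 = (4 + 12)²*25 = 16²*25 = 256*25 = 6400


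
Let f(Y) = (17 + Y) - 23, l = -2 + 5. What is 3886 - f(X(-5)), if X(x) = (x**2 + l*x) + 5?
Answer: 3877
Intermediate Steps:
l = 3
X(x) = 5 + x**2 + 3*x (X(x) = (x**2 + 3*x) + 5 = 5 + x**2 + 3*x)
f(Y) = -6 + Y
3886 - f(X(-5)) = 3886 - (-6 + (5 + (-5)**2 + 3*(-5))) = 3886 - (-6 + (5 + 25 - 15)) = 3886 - (-6 + 15) = 3886 - 1*9 = 3886 - 9 = 3877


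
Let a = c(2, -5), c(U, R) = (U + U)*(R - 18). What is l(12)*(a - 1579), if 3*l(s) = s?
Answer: -6684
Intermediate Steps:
l(s) = s/3
c(U, R) = 2*U*(-18 + R) (c(U, R) = (2*U)*(-18 + R) = 2*U*(-18 + R))
a = -92 (a = 2*2*(-18 - 5) = 2*2*(-23) = -92)
l(12)*(a - 1579) = ((⅓)*12)*(-92 - 1579) = 4*(-1671) = -6684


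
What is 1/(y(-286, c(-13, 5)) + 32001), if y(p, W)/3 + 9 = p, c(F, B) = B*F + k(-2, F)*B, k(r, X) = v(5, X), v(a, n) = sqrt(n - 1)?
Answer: 1/31116 ≈ 3.2138e-5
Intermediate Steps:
v(a, n) = sqrt(-1 + n)
k(r, X) = sqrt(-1 + X)
c(F, B) = B*F + B*sqrt(-1 + F) (c(F, B) = B*F + sqrt(-1 + F)*B = B*F + B*sqrt(-1 + F))
y(p, W) = -27 + 3*p
1/(y(-286, c(-13, 5)) + 32001) = 1/((-27 + 3*(-286)) + 32001) = 1/((-27 - 858) + 32001) = 1/(-885 + 32001) = 1/31116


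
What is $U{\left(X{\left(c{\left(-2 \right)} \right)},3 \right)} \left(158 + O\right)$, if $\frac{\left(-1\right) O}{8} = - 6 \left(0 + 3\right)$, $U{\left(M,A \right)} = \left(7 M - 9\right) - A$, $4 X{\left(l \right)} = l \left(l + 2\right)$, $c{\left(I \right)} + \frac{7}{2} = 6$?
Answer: $\frac{18573}{8} \approx 2321.6$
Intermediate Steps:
$c{\left(I \right)} = \frac{5}{2}$ ($c{\left(I \right)} = - \frac{7}{2} + 6 = \frac{5}{2}$)
$X{\left(l \right)} = \frac{l \left(2 + l\right)}{4}$ ($X{\left(l \right)} = \frac{l \left(l + 2\right)}{4} = \frac{l \left(2 + l\right)}{4}$)
$U{\left(M,A \right)} = -9 - A + 7 M$ ($U{\left(M,A \right)} = \left(-9 + 7 M\right) - A = -9 - A + 7 M$)
$O = 144$ ($O = - 8 \left(- 6 \left(0 + 3\right)\right) = - 8 \left(\left(-6\right) 3\right) = \left(-8\right) \left(-18\right) = 144$)
$U{\left(X{\left(c{\left(-2 \right)} \right)},3 \right)} \left(158 + O\right) = \left(-9 - 3 + 7 \cdot \frac{1}{4} \cdot \frac{5}{2} \left(2 + \frac{5}{2}\right)\right) \left(158 + 144\right) = \left(-9 - 3 + 7 \cdot \frac{1}{4} \cdot \frac{5}{2} \cdot \frac{9}{2}\right) 302 = \left(-9 - 3 + 7 \cdot \frac{45}{16}\right) 302 = \left(-9 - 3 + \frac{315}{16}\right) 302 = \frac{123}{16} \cdot 302 = \frac{18573}{8}$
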